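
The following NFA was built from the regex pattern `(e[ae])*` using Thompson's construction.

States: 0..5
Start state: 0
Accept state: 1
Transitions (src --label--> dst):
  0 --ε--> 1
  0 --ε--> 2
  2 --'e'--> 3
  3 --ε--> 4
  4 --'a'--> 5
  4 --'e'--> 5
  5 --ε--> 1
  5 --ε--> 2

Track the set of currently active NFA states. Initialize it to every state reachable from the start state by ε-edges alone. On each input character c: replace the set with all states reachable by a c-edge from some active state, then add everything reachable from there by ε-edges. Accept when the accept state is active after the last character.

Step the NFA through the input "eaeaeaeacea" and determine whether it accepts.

Answer: REJECT

Derivation:
S₀ = ε-closure({0}) = {0,1,2}
'e' @ 1: {3,4}
'a' @ 2: {1,2,5}  ✓accept
'e' @ 3: {3,4}
'a' @ 4: {1,2,5}  ✓accept
'e' @ 5: {3,4}
'a' @ 6: {1,2,5}  ✓accept
'e' @ 7: {3,4}
'a' @ 8: {1,2,5}  ✓accept
'c' @ 9: {}  — state set empty
rest 'ea' ignored (set empty)
after full input: {}  (accept=1 not in)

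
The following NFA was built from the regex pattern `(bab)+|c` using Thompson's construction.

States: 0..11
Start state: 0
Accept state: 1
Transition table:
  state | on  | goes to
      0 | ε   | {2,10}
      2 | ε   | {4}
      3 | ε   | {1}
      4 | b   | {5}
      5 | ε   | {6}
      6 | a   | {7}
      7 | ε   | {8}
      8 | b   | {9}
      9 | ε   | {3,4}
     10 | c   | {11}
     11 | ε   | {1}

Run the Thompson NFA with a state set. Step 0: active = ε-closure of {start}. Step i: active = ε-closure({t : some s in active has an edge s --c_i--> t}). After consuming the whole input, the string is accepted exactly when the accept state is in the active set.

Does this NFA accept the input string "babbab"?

initial (ε-close {0}): {0,2,4,10}
'b' @ 1: {5,6}
'a' @ 2: {7,8}
'b' @ 3: {1,3,4,9}  ✓accept
'b' @ 4: {5,6}
'a' @ 5: {7,8}
'b' @ 6: {1,3,4,9}  ✓accept
end set {1,3,4,9} — state 1 in

Answer: ACCEPT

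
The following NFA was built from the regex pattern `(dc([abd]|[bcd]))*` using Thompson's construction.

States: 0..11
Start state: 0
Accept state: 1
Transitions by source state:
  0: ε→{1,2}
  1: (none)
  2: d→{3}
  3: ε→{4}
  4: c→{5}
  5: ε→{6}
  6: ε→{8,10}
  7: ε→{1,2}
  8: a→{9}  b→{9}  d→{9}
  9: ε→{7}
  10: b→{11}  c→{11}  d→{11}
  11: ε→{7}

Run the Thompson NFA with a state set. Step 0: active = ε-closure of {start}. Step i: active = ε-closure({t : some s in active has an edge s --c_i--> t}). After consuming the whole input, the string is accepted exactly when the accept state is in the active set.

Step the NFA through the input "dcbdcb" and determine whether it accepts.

initial (ε-close {0}): {0,1,2}
'd' @ 1: {3,4}
'c' @ 2: {5,6,8,10}
'b' @ 3: {1,2,7,9,11}  ✓accept
'd' @ 4: {3,4}
'c' @ 5: {5,6,8,10}
'b' @ 6: {1,2,7,9,11}  ✓accept
final: {1,2,7,9,11}; accept 1 in set

Answer: ACCEPT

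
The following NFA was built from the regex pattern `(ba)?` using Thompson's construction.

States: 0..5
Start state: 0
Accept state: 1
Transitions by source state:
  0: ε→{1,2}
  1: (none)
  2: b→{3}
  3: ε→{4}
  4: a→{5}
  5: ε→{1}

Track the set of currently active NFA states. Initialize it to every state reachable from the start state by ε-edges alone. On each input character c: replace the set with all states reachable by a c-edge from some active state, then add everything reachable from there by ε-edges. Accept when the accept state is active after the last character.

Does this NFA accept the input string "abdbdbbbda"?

Answer: REJECT

Derivation:
S₀ = ε-closure({0}) = {0,1,2}
'a' @ 1: {}  — dead — no transitions
rest 'bdbdbbbda' ignored (set empty)
after full input: {}  (accept=1 not in)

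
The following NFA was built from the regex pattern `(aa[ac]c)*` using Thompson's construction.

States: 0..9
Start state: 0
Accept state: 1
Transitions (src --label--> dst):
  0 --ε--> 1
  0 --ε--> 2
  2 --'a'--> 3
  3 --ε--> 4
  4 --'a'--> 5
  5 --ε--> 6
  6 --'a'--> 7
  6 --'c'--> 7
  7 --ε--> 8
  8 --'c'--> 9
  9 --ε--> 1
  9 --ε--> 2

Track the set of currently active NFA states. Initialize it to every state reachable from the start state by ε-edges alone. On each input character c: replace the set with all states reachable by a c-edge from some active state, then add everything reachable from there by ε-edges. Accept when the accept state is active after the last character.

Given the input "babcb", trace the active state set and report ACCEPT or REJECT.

Answer: REJECT

Steps:
S₀ = ε-closure({0}) = {0,1,2}
'b' @ 1: {}  — no active states
rest 'abcb' ignored (set empty)
final: {}; accept 1 not in set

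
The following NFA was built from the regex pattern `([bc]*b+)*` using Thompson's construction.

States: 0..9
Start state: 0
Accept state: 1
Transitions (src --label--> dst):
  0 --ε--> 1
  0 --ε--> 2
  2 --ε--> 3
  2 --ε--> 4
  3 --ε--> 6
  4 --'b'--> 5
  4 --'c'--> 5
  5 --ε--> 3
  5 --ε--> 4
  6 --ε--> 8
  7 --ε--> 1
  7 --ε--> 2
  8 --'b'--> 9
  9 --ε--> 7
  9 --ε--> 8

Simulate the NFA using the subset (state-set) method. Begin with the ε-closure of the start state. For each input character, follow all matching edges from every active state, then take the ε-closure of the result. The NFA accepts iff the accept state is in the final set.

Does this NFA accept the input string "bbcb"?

Answer: ACCEPT

Trace:
S₀ = ε-closure({0}) = {0,1,2,3,4,6,8}
'b' @ 1: {1,2,3,4,5,6,7,8,9}  [accepting]
'b' @ 2: {1,2,3,4,5,6,7,8,9}  [accepting]
'c' @ 3: {3,4,5,6,8}
'b' @ 4: {1,2,3,4,5,6,7,8,9}  [accepting]
after full input: {1,2,3,4,5,6,7,8,9}  (accept=1 in)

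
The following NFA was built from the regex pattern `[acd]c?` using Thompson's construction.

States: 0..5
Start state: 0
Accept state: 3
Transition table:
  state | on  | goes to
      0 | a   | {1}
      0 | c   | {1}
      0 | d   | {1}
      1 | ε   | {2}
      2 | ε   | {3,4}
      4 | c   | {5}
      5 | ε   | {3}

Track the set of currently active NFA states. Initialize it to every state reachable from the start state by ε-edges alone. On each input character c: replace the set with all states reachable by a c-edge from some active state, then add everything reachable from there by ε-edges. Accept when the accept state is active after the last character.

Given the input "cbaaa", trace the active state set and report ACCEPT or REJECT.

S₀ = ε-closure({0}) = {0}
'c' @ 1: {1,2,3,4}  [accepting]
'b' @ 2: {}  — no active states
rest 'aaa' ignored (set empty)
end set {} — state 3 not in

Answer: REJECT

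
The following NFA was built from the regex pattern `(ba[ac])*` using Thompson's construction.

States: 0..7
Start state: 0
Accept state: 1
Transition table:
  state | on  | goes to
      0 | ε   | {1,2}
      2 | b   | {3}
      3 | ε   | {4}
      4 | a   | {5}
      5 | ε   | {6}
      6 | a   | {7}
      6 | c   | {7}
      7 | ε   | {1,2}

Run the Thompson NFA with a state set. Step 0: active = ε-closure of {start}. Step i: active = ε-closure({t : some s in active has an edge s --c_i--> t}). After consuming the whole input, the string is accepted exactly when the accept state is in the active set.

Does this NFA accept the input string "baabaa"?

Answer: ACCEPT

Trace:
start: ε-closure({0}) = {0,1,2}
'b' @ 1: {3,4}
'a' @ 2: {5,6}
'a' @ 3: {1,2,7}  ✓accept
'b' @ 4: {3,4}
'a' @ 5: {5,6}
'a' @ 6: {1,2,7}  ✓accept
end set {1,2,7} — state 1 in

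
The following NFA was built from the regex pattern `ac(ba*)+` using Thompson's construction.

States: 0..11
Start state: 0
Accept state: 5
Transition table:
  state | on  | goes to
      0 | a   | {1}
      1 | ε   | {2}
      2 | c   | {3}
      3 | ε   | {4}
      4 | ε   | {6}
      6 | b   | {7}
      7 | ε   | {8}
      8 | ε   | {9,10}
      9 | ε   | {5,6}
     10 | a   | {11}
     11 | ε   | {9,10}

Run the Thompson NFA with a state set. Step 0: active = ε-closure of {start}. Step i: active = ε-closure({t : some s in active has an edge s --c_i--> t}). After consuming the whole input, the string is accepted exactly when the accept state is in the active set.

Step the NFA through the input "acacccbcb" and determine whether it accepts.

Answer: REJECT

Trace:
S₀ = ε-closure({0}) = {0}
'a' @ 1: {1,2}
'c' @ 2: {3,4,6}
'a' @ 3: {}  — state set empty
rest 'cccbcb' ignored (set empty)
end set {} — state 5 not in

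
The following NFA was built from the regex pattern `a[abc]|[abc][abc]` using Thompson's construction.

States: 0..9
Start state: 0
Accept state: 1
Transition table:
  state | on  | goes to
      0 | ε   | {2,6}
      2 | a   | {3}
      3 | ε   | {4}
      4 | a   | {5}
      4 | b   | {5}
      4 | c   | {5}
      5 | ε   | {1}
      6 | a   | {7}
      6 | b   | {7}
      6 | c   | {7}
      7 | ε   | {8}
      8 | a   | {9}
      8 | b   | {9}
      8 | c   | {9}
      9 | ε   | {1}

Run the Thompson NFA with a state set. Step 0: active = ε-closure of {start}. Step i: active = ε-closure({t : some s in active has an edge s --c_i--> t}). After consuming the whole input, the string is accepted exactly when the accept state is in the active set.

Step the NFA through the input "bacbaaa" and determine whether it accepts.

Answer: REJECT

Trace:
initial (ε-close {0}): {0,2,6}
'b' @ 1: {7,8}
'a' @ 2: {1,9}  (accept∈set)
'c' @ 3: {}  — no active states
rest 'baaa' ignored (set empty)
after full input: {}  (accept=1 not in)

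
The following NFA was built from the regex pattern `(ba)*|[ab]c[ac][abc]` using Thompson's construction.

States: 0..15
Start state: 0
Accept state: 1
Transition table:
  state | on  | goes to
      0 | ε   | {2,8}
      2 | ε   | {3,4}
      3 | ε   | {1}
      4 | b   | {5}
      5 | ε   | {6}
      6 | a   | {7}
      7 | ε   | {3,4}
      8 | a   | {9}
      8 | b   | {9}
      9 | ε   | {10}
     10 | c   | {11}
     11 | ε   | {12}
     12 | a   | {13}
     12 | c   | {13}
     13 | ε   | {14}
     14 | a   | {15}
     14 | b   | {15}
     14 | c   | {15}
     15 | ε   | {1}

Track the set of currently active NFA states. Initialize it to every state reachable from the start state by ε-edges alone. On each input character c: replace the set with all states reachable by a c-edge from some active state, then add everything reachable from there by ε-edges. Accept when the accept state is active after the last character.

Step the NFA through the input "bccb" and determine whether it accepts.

Answer: ACCEPT

Trace:
initial (ε-close {0}): {0,1,2,3,4,8}
'b' @ 1: {5,6,9,10}
'c' @ 2: {11,12}
'c' @ 3: {13,14}
'b' @ 4: {1,15}  ✓accept
after full input: {1,15}  (accept=1 in)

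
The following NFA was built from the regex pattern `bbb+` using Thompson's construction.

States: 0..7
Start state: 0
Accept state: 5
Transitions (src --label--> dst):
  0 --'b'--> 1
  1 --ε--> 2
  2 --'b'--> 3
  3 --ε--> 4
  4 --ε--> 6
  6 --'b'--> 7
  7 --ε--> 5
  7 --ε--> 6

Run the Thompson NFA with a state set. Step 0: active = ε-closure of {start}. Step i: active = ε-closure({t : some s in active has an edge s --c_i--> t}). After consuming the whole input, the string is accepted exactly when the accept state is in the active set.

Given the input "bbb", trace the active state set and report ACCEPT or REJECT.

Answer: ACCEPT

Derivation:
S₀ = ε-closure({0}) = {0}
'b' @ 1: {1,2}
'b' @ 2: {3,4,6}
'b' @ 3: {5,6,7}  (accept∈set)
final: {5,6,7}; accept 5 in set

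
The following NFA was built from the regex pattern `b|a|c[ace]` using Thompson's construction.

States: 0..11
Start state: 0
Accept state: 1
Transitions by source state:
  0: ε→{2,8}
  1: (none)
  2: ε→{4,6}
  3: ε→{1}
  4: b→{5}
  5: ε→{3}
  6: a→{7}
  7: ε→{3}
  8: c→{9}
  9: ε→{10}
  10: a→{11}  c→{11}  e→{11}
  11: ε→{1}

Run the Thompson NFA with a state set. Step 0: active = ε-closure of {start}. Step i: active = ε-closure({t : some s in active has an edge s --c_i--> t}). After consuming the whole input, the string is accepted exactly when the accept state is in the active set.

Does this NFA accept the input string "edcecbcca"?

start: ε-closure({0}) = {0,2,4,6,8}
'e' @ 1: {}  — dead — no transitions
rest 'dcecbcca' ignored (set empty)
after full input: {}  (accept=1 not in)

Answer: REJECT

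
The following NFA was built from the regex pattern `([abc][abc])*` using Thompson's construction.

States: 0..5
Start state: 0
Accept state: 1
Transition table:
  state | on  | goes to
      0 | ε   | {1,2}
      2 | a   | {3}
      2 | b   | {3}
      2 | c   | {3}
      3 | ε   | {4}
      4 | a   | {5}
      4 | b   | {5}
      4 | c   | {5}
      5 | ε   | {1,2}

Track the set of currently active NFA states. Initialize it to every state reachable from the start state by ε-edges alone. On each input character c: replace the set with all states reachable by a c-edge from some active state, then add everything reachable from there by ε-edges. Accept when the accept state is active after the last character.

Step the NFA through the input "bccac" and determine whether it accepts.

start: ε-closure({0}) = {0,1,2}
'b' @ 1: {3,4}
'c' @ 2: {1,2,5}  (accept∈set)
'c' @ 3: {3,4}
'a' @ 4: {1,2,5}  (accept∈set)
'c' @ 5: {3,4}
final: {3,4}; accept 1 not in set

Answer: REJECT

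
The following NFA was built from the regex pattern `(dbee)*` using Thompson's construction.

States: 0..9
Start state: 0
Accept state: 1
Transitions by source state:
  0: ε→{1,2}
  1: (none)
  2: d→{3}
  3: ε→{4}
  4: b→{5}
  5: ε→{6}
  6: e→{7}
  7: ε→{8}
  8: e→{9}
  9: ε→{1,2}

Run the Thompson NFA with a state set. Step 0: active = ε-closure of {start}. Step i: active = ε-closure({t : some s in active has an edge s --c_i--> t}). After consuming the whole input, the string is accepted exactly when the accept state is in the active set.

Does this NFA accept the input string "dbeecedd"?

start: ε-closure({0}) = {0,1,2}
'd' @ 1: {3,4}
'b' @ 2: {5,6}
'e' @ 3: {7,8}
'e' @ 4: {1,2,9}  (accept∈set)
'c' @ 5: {}  — no active states
rest 'edd' ignored (set empty)
after full input: {}  (accept=1 not in)

Answer: REJECT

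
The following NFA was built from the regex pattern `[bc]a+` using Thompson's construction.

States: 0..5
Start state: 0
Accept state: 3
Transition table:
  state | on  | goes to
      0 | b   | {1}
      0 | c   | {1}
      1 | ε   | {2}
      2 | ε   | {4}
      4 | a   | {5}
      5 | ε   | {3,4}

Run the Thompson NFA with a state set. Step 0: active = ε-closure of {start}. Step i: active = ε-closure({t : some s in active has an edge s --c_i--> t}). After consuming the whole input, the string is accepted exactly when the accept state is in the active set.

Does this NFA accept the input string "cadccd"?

initial (ε-close {0}): {0}
'c' @ 1: {1,2,4}
'a' @ 2: {3,4,5}  [accepting]
'd' @ 3: {}  — no active states
rest 'ccd' ignored (set empty)
final: {}; accept 3 not in set

Answer: REJECT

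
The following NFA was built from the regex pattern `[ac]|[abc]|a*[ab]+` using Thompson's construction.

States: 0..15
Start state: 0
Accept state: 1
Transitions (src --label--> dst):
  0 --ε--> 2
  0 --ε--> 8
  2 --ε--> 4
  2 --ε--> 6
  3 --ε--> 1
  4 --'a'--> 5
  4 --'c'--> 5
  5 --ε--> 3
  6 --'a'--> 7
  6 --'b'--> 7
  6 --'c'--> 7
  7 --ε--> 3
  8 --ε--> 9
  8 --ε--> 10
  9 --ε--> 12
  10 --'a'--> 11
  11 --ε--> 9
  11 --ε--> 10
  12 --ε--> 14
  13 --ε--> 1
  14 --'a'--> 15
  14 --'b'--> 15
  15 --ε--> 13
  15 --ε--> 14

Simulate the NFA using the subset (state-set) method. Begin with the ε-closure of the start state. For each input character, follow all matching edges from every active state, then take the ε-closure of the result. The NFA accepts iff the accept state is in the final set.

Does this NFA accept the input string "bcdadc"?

initial (ε-close {0}): {0,2,4,6,8,9,10,12,14}
'b' @ 1: {1,3,7,13,14,15}  ✓accept
'c' @ 2: {}  — no active states
rest 'dadc' ignored (set empty)
final: {}; accept 1 not in set

Answer: REJECT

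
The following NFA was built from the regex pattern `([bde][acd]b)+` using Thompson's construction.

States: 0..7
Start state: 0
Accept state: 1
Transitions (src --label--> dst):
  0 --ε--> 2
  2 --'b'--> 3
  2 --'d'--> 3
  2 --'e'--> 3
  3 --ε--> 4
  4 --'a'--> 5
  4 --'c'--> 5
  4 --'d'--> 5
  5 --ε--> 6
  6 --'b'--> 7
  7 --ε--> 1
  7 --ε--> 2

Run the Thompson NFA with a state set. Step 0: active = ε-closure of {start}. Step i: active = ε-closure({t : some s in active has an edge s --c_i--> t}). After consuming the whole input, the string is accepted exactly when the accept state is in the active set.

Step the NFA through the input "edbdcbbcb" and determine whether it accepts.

S₀ = ε-closure({0}) = {0,2}
'e' @ 1: {3,4}
'd' @ 2: {5,6}
'b' @ 3: {1,2,7}  [accepting]
'd' @ 4: {3,4}
'c' @ 5: {5,6}
'b' @ 6: {1,2,7}  [accepting]
'b' @ 7: {3,4}
'c' @ 8: {5,6}
'b' @ 9: {1,2,7}  [accepting]
end set {1,2,7} — state 1 in

Answer: ACCEPT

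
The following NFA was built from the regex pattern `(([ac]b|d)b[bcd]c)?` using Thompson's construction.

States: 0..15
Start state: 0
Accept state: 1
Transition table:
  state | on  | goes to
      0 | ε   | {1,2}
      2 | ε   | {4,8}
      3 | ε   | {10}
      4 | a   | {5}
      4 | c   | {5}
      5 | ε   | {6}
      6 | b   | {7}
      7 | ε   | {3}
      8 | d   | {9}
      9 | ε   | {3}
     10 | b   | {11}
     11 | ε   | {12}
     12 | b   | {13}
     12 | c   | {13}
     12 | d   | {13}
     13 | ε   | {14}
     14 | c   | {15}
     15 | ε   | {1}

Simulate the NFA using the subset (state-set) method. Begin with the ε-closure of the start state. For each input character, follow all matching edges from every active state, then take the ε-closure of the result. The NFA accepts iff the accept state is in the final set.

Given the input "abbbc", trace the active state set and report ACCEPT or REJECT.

start: ε-closure({0}) = {0,1,2,4,8}
'a' @ 1: {5,6}
'b' @ 2: {3,7,10}
'b' @ 3: {11,12}
'b' @ 4: {13,14}
'c' @ 5: {1,15}  (accept∈set)
after full input: {1,15}  (accept=1 in)

Answer: ACCEPT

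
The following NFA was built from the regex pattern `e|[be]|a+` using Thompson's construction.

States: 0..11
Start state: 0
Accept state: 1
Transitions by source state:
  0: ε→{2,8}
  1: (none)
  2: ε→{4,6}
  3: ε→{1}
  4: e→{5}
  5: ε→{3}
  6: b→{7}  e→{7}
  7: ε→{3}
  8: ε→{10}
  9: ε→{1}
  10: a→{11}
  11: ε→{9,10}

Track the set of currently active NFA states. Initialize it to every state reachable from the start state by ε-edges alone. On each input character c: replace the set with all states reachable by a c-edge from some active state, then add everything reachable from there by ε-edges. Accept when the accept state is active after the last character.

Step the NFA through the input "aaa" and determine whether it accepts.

Answer: ACCEPT

Derivation:
start: ε-closure({0}) = {0,2,4,6,8,10}
'a' @ 1: {1,9,10,11}  ✓accept
'a' @ 2: {1,9,10,11}  ✓accept
'a' @ 3: {1,9,10,11}  ✓accept
end set {1,9,10,11} — state 1 in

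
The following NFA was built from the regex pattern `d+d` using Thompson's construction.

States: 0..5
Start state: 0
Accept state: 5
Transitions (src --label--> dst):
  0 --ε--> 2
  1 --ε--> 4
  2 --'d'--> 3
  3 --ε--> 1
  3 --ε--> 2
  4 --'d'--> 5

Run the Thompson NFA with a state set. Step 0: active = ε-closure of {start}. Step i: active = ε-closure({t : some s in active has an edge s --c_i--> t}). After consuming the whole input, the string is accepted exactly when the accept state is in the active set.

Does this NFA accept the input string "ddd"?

start: ε-closure({0}) = {0,2}
'd' @ 1: {1,2,3,4}
'd' @ 2: {1,2,3,4,5}  (accept∈set)
'd' @ 3: {1,2,3,4,5}  (accept∈set)
final: {1,2,3,4,5}; accept 5 in set

Answer: ACCEPT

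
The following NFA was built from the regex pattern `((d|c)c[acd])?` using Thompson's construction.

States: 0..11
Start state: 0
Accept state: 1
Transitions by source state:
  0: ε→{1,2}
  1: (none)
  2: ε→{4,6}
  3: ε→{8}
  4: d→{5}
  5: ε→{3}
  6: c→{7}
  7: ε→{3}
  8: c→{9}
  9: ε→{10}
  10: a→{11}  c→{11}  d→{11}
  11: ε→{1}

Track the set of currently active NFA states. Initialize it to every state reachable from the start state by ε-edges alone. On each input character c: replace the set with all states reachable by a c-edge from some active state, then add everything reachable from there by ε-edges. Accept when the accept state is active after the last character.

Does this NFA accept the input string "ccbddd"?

initial (ε-close {0}): {0,1,2,4,6}
'c' @ 1: {3,7,8}
'c' @ 2: {9,10}
'b' @ 3: {}  — no active states
rest 'ddd' ignored (set empty)
end set {} — state 1 not in

Answer: REJECT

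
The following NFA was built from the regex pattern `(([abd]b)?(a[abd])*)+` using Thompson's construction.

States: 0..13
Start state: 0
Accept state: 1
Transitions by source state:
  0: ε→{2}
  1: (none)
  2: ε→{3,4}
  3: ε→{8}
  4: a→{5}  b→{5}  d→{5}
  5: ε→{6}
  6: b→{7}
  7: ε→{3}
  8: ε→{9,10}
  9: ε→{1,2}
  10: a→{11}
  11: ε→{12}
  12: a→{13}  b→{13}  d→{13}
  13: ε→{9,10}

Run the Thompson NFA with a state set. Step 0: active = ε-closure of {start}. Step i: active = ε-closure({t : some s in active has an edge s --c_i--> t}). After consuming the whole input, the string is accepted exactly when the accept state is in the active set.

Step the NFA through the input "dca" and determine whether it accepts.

Answer: REJECT

Derivation:
S₀ = ε-closure({0}) = {0,1,2,3,4,8,9,10}
'd' @ 1: {5,6}
'c' @ 2: {}  — dead — no transitions
rest 'a' ignored (set empty)
end set {} — state 1 not in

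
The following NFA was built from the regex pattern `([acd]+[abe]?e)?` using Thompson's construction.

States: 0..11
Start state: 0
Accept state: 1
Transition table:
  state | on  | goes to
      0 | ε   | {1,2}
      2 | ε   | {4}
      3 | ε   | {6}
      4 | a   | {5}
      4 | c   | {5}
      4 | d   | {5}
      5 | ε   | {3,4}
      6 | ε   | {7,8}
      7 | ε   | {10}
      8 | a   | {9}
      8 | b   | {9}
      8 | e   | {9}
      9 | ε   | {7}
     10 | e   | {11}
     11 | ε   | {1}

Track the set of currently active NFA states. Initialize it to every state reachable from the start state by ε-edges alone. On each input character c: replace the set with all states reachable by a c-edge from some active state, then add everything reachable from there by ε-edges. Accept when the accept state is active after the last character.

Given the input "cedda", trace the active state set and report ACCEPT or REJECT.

Answer: REJECT

Trace:
start: ε-closure({0}) = {0,1,2,4}
'c' @ 1: {3,4,5,6,7,8,10}
'e' @ 2: {1,7,9,10,11}  (accept∈set)
'd' @ 3: {}  — no active states
rest 'da' ignored (set empty)
final: {}; accept 1 not in set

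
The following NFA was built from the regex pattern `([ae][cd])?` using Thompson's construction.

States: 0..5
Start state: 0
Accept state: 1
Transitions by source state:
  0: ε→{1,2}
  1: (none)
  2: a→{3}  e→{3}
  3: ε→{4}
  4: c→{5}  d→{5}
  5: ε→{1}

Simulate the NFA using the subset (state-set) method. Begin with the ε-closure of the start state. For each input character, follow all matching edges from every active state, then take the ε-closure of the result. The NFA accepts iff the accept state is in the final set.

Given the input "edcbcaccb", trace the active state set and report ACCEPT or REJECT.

Answer: REJECT

Steps:
start: ε-closure({0}) = {0,1,2}
'e' @ 1: {3,4}
'd' @ 2: {1,5}  (accept∈set)
'c' @ 3: {}  — no active states
rest 'bcaccb' ignored (set empty)
end set {} — state 1 not in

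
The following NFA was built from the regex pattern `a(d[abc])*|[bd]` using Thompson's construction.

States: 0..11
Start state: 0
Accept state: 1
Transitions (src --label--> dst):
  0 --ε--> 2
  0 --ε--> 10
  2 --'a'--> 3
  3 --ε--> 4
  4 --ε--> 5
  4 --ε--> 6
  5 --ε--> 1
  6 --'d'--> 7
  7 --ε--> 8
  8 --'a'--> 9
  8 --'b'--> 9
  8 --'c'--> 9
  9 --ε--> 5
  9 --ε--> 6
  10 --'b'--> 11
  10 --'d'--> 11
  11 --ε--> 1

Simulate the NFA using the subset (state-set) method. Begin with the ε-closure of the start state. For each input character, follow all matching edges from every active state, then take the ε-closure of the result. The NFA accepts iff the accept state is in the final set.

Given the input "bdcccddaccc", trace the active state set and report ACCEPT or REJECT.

Answer: REJECT

Derivation:
start: ε-closure({0}) = {0,2,10}
'b' @ 1: {1,11}  ✓accept
'd' @ 2: {}  — dead — no transitions
rest 'cccddaccc' ignored (set empty)
after full input: {}  (accept=1 not in)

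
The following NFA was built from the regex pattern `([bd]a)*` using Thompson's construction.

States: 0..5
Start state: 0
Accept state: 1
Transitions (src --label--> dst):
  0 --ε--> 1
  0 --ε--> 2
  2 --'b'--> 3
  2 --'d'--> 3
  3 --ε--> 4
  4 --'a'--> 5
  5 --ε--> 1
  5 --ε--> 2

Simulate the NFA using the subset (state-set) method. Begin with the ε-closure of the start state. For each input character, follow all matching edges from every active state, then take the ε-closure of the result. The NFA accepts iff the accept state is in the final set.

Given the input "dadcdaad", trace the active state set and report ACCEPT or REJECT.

initial (ε-close {0}): {0,1,2}
'd' @ 1: {3,4}
'a' @ 2: {1,2,5}  [accepting]
'd' @ 3: {3,4}
'c' @ 4: {}  — no active states
rest 'daad' ignored (set empty)
after full input: {}  (accept=1 not in)

Answer: REJECT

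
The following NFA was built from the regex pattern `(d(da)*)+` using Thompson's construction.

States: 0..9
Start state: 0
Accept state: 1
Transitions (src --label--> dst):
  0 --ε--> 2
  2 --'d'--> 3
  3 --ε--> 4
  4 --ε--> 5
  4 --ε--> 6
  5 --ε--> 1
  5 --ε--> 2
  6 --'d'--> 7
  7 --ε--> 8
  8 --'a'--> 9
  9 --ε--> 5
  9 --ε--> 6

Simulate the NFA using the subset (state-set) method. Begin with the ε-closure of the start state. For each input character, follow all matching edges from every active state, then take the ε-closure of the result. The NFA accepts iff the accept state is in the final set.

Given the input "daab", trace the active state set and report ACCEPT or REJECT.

initial (ε-close {0}): {0,2}
'd' @ 1: {1,2,3,4,5,6}  (accept∈set)
'a' @ 2: {}  — dead — no transitions
rest 'ab' ignored (set empty)
final: {}; accept 1 not in set

Answer: REJECT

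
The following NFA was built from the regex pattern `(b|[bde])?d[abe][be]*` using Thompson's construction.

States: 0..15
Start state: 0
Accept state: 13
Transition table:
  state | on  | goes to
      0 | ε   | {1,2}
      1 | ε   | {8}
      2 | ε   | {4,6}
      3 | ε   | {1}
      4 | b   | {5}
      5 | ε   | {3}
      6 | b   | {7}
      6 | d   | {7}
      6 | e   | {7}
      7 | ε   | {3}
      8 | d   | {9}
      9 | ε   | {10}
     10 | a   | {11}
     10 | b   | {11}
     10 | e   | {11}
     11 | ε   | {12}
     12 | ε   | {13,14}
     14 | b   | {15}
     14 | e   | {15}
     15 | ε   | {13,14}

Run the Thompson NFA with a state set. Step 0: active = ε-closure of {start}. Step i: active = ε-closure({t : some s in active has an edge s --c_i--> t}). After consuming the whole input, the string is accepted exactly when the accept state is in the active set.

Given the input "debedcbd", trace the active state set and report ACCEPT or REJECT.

start: ε-closure({0}) = {0,1,2,4,6,8}
'd' @ 1: {1,3,7,8,9,10}
'e' @ 2: {11,12,13,14}  (accept∈set)
'b' @ 3: {13,14,15}  (accept∈set)
'e' @ 4: {13,14,15}  (accept∈set)
'd' @ 5: {}  — no active states
rest 'cbd' ignored (set empty)
end set {} — state 13 not in

Answer: REJECT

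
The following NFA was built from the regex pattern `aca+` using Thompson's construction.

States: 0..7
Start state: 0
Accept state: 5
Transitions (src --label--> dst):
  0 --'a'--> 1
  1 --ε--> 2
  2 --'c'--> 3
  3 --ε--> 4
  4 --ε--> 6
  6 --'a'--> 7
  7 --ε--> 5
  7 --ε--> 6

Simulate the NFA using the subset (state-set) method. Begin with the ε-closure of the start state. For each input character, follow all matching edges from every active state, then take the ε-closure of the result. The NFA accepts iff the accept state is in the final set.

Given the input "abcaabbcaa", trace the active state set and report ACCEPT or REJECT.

initial (ε-close {0}): {0}
'a' @ 1: {1,2}
'b' @ 2: {}  — no active states
rest 'caabbcaa' ignored (set empty)
after full input: {}  (accept=5 not in)

Answer: REJECT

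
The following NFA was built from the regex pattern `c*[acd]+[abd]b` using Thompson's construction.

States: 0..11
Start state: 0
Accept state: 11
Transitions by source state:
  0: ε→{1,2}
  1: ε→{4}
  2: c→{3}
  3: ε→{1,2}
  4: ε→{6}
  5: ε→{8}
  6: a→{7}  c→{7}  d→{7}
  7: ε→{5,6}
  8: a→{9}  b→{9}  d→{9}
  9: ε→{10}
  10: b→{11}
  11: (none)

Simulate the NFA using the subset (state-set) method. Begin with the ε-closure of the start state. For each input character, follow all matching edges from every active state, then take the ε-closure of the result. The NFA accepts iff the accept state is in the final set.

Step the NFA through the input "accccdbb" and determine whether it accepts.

Answer: ACCEPT

Steps:
initial (ε-close {0}): {0,1,2,4,6}
'a' @ 1: {5,6,7,8}
'c' @ 2: {5,6,7,8}
'c' @ 3: {5,6,7,8}
'c' @ 4: {5,6,7,8}
'c' @ 5: {5,6,7,8}
'd' @ 6: {5,6,7,8,9,10}
'b' @ 7: {9,10,11}  [accepting]
'b' @ 8: {11}  [accepting]
final: {11}; accept 11 in set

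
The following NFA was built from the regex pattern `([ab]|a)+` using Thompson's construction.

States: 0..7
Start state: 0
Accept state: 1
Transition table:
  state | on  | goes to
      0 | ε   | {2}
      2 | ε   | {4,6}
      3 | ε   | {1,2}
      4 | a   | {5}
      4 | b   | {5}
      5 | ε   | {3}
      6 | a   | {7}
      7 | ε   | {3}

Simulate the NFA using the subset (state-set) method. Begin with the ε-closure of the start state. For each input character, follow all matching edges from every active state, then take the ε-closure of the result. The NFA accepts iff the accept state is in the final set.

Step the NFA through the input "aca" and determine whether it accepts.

Answer: REJECT

Trace:
S₀ = ε-closure({0}) = {0,2,4,6}
'a' @ 1: {1,2,3,4,5,6,7}  ✓accept
'c' @ 2: {}  — no active states
rest 'a' ignored (set empty)
after full input: {}  (accept=1 not in)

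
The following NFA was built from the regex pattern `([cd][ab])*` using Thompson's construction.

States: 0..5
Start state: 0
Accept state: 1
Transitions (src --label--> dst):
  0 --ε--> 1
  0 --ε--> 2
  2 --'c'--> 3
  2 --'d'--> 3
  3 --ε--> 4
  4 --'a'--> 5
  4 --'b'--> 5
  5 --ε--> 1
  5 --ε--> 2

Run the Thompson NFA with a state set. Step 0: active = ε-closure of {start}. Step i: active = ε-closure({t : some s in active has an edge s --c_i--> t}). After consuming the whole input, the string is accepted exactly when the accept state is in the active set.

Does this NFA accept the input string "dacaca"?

Answer: ACCEPT

Steps:
start: ε-closure({0}) = {0,1,2}
'd' @ 1: {3,4}
'a' @ 2: {1,2,5}  ✓accept
'c' @ 3: {3,4}
'a' @ 4: {1,2,5}  ✓accept
'c' @ 5: {3,4}
'a' @ 6: {1,2,5}  ✓accept
after full input: {1,2,5}  (accept=1 in)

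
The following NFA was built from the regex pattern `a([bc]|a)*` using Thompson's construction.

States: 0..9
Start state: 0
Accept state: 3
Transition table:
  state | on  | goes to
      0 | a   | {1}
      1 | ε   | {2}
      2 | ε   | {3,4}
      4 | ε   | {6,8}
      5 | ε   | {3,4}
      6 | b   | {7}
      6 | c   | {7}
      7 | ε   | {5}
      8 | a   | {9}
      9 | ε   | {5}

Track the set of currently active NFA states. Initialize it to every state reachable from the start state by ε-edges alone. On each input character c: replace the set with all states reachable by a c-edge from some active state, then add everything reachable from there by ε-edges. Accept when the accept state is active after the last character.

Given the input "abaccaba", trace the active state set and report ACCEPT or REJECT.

start: ε-closure({0}) = {0}
'a' @ 1: {1,2,3,4,6,8}  ✓accept
'b' @ 2: {3,4,5,6,7,8}  ✓accept
'a' @ 3: {3,4,5,6,8,9}  ✓accept
'c' @ 4: {3,4,5,6,7,8}  ✓accept
'c' @ 5: {3,4,5,6,7,8}  ✓accept
'a' @ 6: {3,4,5,6,8,9}  ✓accept
'b' @ 7: {3,4,5,6,7,8}  ✓accept
'a' @ 8: {3,4,5,6,8,9}  ✓accept
end set {3,4,5,6,8,9} — state 3 in

Answer: ACCEPT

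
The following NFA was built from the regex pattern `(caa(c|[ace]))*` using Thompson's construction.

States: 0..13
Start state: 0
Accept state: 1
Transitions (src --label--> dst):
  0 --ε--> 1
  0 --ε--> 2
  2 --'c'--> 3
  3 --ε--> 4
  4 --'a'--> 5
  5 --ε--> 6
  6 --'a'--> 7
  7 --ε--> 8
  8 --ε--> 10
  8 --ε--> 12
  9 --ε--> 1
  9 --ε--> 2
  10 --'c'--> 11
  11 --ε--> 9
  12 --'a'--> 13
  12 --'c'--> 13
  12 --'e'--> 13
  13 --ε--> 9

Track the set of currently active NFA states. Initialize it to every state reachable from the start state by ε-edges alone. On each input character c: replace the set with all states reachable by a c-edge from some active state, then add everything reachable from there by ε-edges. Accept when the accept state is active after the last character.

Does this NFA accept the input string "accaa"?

initial (ε-close {0}): {0,1,2}
'a' @ 1: {}  — state set empty
rest 'ccaa' ignored (set empty)
after full input: {}  (accept=1 not in)

Answer: REJECT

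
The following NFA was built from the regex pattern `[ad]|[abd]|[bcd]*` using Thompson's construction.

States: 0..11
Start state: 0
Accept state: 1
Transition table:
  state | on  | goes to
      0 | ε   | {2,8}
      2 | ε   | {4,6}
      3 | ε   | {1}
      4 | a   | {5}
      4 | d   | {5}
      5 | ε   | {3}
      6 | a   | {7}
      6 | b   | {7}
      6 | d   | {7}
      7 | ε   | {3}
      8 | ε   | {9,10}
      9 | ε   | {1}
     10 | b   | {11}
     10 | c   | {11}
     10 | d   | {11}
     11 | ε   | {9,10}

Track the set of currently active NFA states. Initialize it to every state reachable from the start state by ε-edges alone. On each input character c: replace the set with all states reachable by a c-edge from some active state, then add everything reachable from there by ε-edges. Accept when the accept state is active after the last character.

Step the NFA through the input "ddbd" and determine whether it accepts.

Answer: ACCEPT

Trace:
initial (ε-close {0}): {0,1,2,4,6,8,9,10}
'd' @ 1: {1,3,5,7,9,10,11}  [accepting]
'd' @ 2: {1,9,10,11}  [accepting]
'b' @ 3: {1,9,10,11}  [accepting]
'd' @ 4: {1,9,10,11}  [accepting]
final: {1,9,10,11}; accept 1 in set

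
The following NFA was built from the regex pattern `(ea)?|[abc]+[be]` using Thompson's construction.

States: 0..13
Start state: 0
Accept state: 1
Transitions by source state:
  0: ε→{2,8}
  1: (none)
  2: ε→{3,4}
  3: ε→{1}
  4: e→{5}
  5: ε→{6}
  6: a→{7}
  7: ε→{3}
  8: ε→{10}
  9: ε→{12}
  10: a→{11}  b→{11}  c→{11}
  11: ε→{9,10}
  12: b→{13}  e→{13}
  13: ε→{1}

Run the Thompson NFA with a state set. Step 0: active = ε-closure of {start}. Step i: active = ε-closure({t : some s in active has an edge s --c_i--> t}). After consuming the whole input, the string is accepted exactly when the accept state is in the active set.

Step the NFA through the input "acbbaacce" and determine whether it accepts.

Answer: ACCEPT

Trace:
start: ε-closure({0}) = {0,1,2,3,4,8,10}
'a' @ 1: {9,10,11,12}
'c' @ 2: {9,10,11,12}
'b' @ 3: {1,9,10,11,12,13}  (accept∈set)
'b' @ 4: {1,9,10,11,12,13}  (accept∈set)
'a' @ 5: {9,10,11,12}
'a' @ 6: {9,10,11,12}
'c' @ 7: {9,10,11,12}
'c' @ 8: {9,10,11,12}
'e' @ 9: {1,13}  (accept∈set)
final: {1,13}; accept 1 in set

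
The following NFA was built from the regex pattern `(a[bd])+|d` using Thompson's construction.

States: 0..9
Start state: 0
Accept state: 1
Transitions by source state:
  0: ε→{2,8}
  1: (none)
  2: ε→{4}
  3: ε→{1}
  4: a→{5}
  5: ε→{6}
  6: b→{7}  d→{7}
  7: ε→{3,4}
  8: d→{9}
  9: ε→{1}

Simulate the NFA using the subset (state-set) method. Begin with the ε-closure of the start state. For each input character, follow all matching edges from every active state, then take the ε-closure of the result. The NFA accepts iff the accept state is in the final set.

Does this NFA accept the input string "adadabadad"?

Answer: ACCEPT

Steps:
initial (ε-close {0}): {0,2,4,8}
'a' @ 1: {5,6}
'd' @ 2: {1,3,4,7}  ✓accept
'a' @ 3: {5,6}
'd' @ 4: {1,3,4,7}  ✓accept
'a' @ 5: {5,6}
'b' @ 6: {1,3,4,7}  ✓accept
'a' @ 7: {5,6}
'd' @ 8: {1,3,4,7}  ✓accept
'a' @ 9: {5,6}
'd' @ 10: {1,3,4,7}  ✓accept
end set {1,3,4,7} — state 1 in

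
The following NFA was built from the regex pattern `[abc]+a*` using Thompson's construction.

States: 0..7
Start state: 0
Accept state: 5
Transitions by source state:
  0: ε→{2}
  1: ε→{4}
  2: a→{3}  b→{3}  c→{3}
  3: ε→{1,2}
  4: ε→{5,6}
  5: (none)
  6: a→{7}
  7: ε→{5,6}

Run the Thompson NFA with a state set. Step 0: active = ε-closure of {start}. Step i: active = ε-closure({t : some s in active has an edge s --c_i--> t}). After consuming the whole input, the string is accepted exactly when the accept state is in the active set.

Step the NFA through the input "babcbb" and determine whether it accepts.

start: ε-closure({0}) = {0,2}
'b' @ 1: {1,2,3,4,5,6}  ✓accept
'a' @ 2: {1,2,3,4,5,6,7}  ✓accept
'b' @ 3: {1,2,3,4,5,6}  ✓accept
'c' @ 4: {1,2,3,4,5,6}  ✓accept
'b' @ 5: {1,2,3,4,5,6}  ✓accept
'b' @ 6: {1,2,3,4,5,6}  ✓accept
after full input: {1,2,3,4,5,6}  (accept=5 in)

Answer: ACCEPT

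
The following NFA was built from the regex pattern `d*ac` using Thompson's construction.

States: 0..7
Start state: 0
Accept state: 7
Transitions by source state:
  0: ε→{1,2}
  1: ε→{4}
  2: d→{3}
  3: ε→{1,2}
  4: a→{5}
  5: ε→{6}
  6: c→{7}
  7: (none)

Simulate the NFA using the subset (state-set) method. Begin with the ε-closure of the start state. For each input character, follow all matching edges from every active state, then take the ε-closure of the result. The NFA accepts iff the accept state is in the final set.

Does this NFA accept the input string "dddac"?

S₀ = ε-closure({0}) = {0,1,2,4}
'd' @ 1: {1,2,3,4}
'd' @ 2: {1,2,3,4}
'd' @ 3: {1,2,3,4}
'a' @ 4: {5,6}
'c' @ 5: {7}  (accept∈set)
after full input: {7}  (accept=7 in)

Answer: ACCEPT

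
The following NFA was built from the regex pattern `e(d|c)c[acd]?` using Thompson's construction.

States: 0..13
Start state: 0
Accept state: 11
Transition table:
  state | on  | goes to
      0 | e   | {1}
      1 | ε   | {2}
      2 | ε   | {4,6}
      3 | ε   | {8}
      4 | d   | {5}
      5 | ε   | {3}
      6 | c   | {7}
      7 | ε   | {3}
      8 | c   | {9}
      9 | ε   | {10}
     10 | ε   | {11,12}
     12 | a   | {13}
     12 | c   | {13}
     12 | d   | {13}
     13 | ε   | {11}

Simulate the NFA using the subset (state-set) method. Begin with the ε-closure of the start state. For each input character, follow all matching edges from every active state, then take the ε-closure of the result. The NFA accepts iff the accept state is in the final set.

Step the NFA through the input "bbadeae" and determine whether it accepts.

initial (ε-close {0}): {0}
'b' @ 1: {}  — state set empty
rest 'badeae' ignored (set empty)
end set {} — state 11 not in

Answer: REJECT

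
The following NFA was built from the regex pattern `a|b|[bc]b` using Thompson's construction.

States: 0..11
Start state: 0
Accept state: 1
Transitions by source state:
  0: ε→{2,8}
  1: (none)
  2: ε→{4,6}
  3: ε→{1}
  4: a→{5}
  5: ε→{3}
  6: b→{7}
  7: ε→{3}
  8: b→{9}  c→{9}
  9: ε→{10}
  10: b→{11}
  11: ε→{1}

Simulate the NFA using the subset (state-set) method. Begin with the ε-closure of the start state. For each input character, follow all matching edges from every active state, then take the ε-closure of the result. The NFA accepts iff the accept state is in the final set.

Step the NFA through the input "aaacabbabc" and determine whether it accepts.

Answer: REJECT

Trace:
initial (ε-close {0}): {0,2,4,6,8}
'a' @ 1: {1,3,5}  [accepting]
'a' @ 2: {}  — dead — no transitions
rest 'acabbabc' ignored (set empty)
end set {} — state 1 not in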